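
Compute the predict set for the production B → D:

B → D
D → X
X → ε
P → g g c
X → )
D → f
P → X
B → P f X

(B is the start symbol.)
PREDICT(B → D) = (FIRST(RHS) \ {ε}) ∪ (FOLLOW(B) if ε ∈ FIRST(RHS), i.e. RHS ⇒* ε)
FIRST(D) = { ')', 'f', ε }
FIRST(D) = { ')', 'f', ε }
ε ∈ FIRST(D) (the right-hand side is nullable), so add FOLLOW(B) = { $ }
PREDICT(B → D) = { $, ')', 'f' }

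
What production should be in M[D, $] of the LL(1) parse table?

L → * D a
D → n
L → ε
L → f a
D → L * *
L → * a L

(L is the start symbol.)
Empty (error entry)

To find M[D, $], we find productions for D where $ is in the predict set (PREDICT(N → α) = (FIRST(α) \ {ε}) ∪ (FOLLOW(N) if α ⇒* ε)).

Relevant sets:
  FIRST(L) = { '*', 'f', ε }

D → n: PREDICT = { 'n' }
D → L * *: PREDICT = { '*', 'f' }

M[D, $] is empty (no production applies)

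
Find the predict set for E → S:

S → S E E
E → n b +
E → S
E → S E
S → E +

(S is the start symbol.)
{ 'n' }

PREDICT(E → S) = (FIRST(RHS) \ {ε}) ∪ (FOLLOW(E) if ε ∈ FIRST(RHS), i.e. RHS ⇒* ε)
FIRST(S) = { 'n' }
FIRST(S) = { 'n' }
ε ∉ FIRST(S), so FOLLOW(E) is not added.
PREDICT(E → S) = { 'n' }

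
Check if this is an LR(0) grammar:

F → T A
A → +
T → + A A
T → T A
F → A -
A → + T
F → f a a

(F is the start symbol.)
No. Shift-reduce conflict between [A → + .] and [A → . +]

Augment with F' → F and build the canonical LR(0) collection (I0 = CLOSURE({[F' → . F]}), then GOTO on every symbol after a dot until no new states appear). It has 16 states:
  I0: { [A → . + T], [A → . +], [F → . A -], [F → . T A], [F → . f a a], [F' → . F], [T → . + A A], [T → . T A] }  — shift
  I1: { [A → + . T], [A → + .], [A → . + T], [A → . +], [T → + . A A], [T → . + A A], [T → . T A] }  — shift, reduce
  I2: { [F → A . -] }  — shift
  I3: { [F' → F .] }  — accept
  I4: { [A → . + T], [A → . +], [F → T . A], [T → T . A] }  — shift
  I5: { [F → f . a a] }  — shift
  I6: { [F → f a . a] }  — shift
  I7: { [F → f a a .] }  — reduce
  I8: { [A → + . T], [A → + .], [T → . + A A], [T → . T A] }  — shift, reduce
  I9: { [F → T A .], [T → T A .] }  — 2 reduces
  I10: { [A → . + T], [A → . +], [T → + . A A] }  — shift
  I11: { [A → + T .], [A → . + T], [A → . +], [T → T . A] }  — shift, reduce
  I12: { [T → T A .] }  — reduce
  I13: { [A → . + T], [A → . +], [T → + A . A] }  — shift
  I14: { [T → + A A .] }  — reduce
  I15: { [F → A - .] }  — reduce

Conflict in state I1:
  Shift-reduce conflict between [A → + .] and [A → . +]
So the grammar is NOT LR(0).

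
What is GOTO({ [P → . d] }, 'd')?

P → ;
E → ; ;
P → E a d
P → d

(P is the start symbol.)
{ [P → d .] }

GOTO(I, 'd') = CLOSURE({ [A → αX.β] : [A → α.Xβ] ∈ I, X = 'd' })

Items with dot before 'd', with the dot advanced:
  [P → . d] → [P → d .]
Closure adds nothing (no advanced item has the dot before a non-terminal).

GOTO = { [P → d .] }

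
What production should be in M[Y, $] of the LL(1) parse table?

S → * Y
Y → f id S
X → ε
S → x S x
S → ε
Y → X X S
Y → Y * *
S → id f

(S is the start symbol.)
Y → X X S

To find M[Y, $], we find productions for Y where $ is in the predict set (PREDICT(N → α) = (FIRST(α) \ {ε}) ∪ (FOLLOW(N) if α ⇒* ε)).

Relevant sets:
  FIRST(X) = { ε }
  FIRST(S) = { '*', 'id', 'x', ε }
  FIRST(Y) = { '*', 'f', 'id', 'x', ε }
  FOLLOW(Y) = { $, '*', 'x' }

Y → f id S: PREDICT = { 'f' }
Y → X X S: PREDICT = { $, '*', 'id', 'x' }
  $ is in predict set, so this production goes in M[Y, $]
Y → Y * *: PREDICT = { '*', 'f', 'id', 'x' }

M[Y, $] = Y → X X S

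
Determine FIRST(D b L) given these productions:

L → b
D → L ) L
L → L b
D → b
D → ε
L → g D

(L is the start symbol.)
{ 'b', 'g' }

FIRST sets of the non-terminals involved (from the grammar, by fixed-point iteration):
  FIRST(D) = { 'b', 'g', ε }

To compute FIRST(D b L), process the symbols left to right:
Symbol D is a non-terminal. Add FIRST(D) \ {ε} = { 'b', 'g' }
D is nullable (ε ∈ FIRST(D)), continue to the next symbol.
Symbol b is a terminal. Add 'b' and stop.
FIRST(D b L) = { 'b', 'g' }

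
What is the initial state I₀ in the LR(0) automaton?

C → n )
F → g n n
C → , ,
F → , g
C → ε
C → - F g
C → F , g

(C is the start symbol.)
{ [C → . , ,], [C → . - F g], [C → . F , g], [C → . n )], [C → .], [C' → . C], [F → . , g], [F → . g n n] }

First, augment the grammar with C' → C
I₀ = CLOSURE({ [C' → . C] }):
  [C' → . C] has the dot before C: add [C → . n )], [C → . , ,], [C → .], [C → . - F g], [C → . F , g]
  [C → . F , g] has the dot before F: add [F → . g n n], [F → . , g]
No further items can be added.

I₀ = { [C → . , ,], [C → . - F g], [C → . F , g], [C → . n )], [C → .], [C' → . C], [F → . , g], [F → . g n n] }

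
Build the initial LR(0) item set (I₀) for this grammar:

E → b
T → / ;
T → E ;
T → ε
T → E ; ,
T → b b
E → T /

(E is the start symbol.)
First, augment the grammar with E' → E
I₀ = CLOSURE({ [E' → . E] }):
  [E' → . E] has the dot before E: add [E → . b], [E → . T /]
  [E → . T /] has the dot before T: add [T → . / ;], [T → . E ;], [T → .], [T → . E ; ,], [T → . b b]
No further items can be added.

I₀ = { [E → . T /], [E → . b], [E' → . E], [T → . / ;], [T → . E ; ,], [T → . E ;], [T → . b b], [T → .] }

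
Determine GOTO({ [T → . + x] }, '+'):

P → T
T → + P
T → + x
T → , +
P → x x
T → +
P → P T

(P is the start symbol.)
GOTO(I, '+') = CLOSURE({ [A → αX.β] : [A → α.Xβ] ∈ I, X = '+' })

Items with dot before '+', with the dot advanced:
  [T → . + x] → [T → + . x]
Closure adds nothing (no advanced item has the dot before a non-terminal).

GOTO = { [T → + . x] }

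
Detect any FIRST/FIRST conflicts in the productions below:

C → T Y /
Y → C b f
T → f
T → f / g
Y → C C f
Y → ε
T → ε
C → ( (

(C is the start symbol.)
Yes. C → T Y '/' / C → '(' '(' on { '(' }; Y → C b f / Y → C C f on { '(', '/', 'f' }; T → f / T → f '/' g on { 'f' }

FIRST sets of the non-terminals at (or reachable through a nullable prefix from) the front of some alternative:
  FIRST(T) = { 'f', ε }
  FIRST(Y) = { '(', '/', 'f', ε }
  FIRST(C) = { '(', '/', 'f' }

Productions for C:
  C → T Y /: FIRST = { '(', '/', 'f' }
  C → ( (: FIRST = { '(' }
Productions for Y:
  Y → C b f: FIRST = { '(', '/', 'f' }
  Y → C C f: FIRST = { '(', '/', 'f' }
  Y → ε: FIRST = { ε }
Productions for T:
  T → f: FIRST = { 'f' }
  T → f / g: FIRST = { 'f' }
  T → ε: FIRST = { ε }

Conflict for C: C → T Y / and C → ( (
  Overlap: { '(' }
Conflict for Y: Y → C b f and Y → C C f
  Overlap: { '(', '/', 'f' }
Conflict for T: T → f and T → f / g
  Overlap: { 'f' }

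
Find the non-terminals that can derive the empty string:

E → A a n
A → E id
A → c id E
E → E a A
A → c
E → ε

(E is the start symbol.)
A non-terminal is nullable if it can derive ε (the empty string): either it has an ε-production, or it has a production whose right-hand side consists entirely of nullable non-terminals.

ε-productions: E → ε
So E is immediately nullable.
No further non-terminal can be added: every production for the remaining non-terminals contains a terminal or a non-nullable non-terminal.
Nullable = { 'E' }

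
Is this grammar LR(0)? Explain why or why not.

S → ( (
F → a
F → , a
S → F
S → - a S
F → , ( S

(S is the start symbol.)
A grammar is LR(0) if no state in the canonical LR(0) collection has:
  - both a shift item (dot before a terminal) and a complete item (shift-reduce conflict), or
  - two or more complete items (reduce-reduce conflict; the accept item [S' → S .] counts as a complete item here).

Augment with S' → S and build the canonical LR(0) collection (I0 = CLOSURE({[S' → . S]}), then GOTO on every symbol after a dot until no new states appear). It has 13 states:
  I0: { [F → . , ( S], [F → . , a], [F → . a], [S → . ( (], [S → . - a S], [S → . F], [S' → . S] }  — shift
  I1: { [S → ( . (] }  — shift
  I2: { [F → , . ( S], [F → , . a] }  — shift
  I3: { [S → - . a S] }  — shift
  I4: { [S → F .] }  — reduce
  I5: { [S' → S .] }  — accept
  I6: { [F → a .] }  — reduce
  I7: { [F → . , ( S], [F → . , a], [F → . a], [S → - a . S], [S → . ( (], [S → . - a S], [S → . F] }  — shift
  I8: { [S → - a S .] }  — reduce
  I9: { [F → , ( . S], [F → . , ( S], [F → . , a], [F → . a], [S → . ( (], [S → . - a S], [S → . F] }  — shift
  I10: { [F → , a .] }  — reduce
  I11: { [F → , ( S .] }  — reduce
  I12: { [S → ( ( .] }  — reduce

Every state is either a pure shift/goto state or contains exactly one complete item and nothing to shift — no conflicts. The grammar is LR(0).

Answer: Yes, the grammar is LR(0)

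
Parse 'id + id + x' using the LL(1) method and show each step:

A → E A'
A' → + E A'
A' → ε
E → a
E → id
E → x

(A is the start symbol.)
LL(1) parsing maintains a stack (initially the start symbol over $) and the input. At each step: if the stack top is a terminal, match it against the current input token; if it is a non-terminal N, replace it with the RHS of M[N, lookahead] (the unique production whose predict set contains the lookahead).

Stack is shown with the top on the left.

Stack     Input          Action
-------------------------------
A $       id + id + x $  output A → E A'
E A' $    id + id + x $  output E → id
id A' $   id + id + x $  match 'id'
A' $      + id + x $     output A' → + E A'
+ E A' $  + id + x $     match '+'
E A' $    id + x $       output E → id
id A' $   id + x $       match 'id'
A' $      + x $          output A' → + E A'
+ E A' $  + x $          match '+'
E A' $    x $            output E → x
x A' $    x $            match 'x'
A' $      $              output A' → ε
$         $              accept

The string is accepted.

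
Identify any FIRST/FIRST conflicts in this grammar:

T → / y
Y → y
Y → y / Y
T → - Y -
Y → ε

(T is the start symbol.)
Yes. Y → y / Y → y '/' Y on { 'y' }

Productions for T:
  T → / y: FIRST = { '/' }
  T → - Y -: FIRST = { '-' }
Productions for Y:
  Y → y: FIRST = { 'y' }
  Y → y / Y: FIRST = { 'y' }
  Y → ε: FIRST = { ε }

Conflict for Y: Y → y and Y → y / Y
  Overlap: { 'y' }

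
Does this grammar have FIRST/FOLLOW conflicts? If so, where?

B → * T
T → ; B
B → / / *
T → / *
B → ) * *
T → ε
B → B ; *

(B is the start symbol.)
A FIRST/FOLLOW conflict occurs when a non-terminal N has a nullable alternative N → β (β ⇒* ε) and another alternative N → α with FIRST(α) ∩ FOLLOW(N) ≠ ∅: on such a lookahead the parser cannot decide between expanding α and letting N vanish via β.

Nullable non-terminals: T.

T: nullable alternative(s) T → ε; FOLLOW(T) = { $, ';' }
  T → ; B: FIRST \ {ε} = { ';' } — overlaps FOLLOW(T) on { ';' }: CONFLICT
  T → / *: FIRST \ {ε} = { '/' } — disjoint from FOLLOW(T)
  T → ε: FIRST \ {ε} = { } — this is the only nullable alternative, skip

B has no nullable alternative, so no FIRST/FOLLOW check is needed there.

So the grammar has 1 FIRST/FOLLOW conflict (marked CONFLICT above).

Answer: Yes. T → ';' B with FOLLOW(T) on { ';' }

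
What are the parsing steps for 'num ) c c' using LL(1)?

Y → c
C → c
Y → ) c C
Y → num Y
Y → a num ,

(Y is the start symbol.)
Stack is shown with the top on the left.

Stack    Input        Action
----------------------------
Y $      num ) c c $  output Y → num Y
num Y $  num ) c c $  match 'num'
Y $      ) c c $      output Y → ) c C
) c C $  ) c c $      match ')'
c C $    c c $        match 'c'
C $      c $          output C → c
c $      c $          match 'c'
$        $            accept

The string is accepted.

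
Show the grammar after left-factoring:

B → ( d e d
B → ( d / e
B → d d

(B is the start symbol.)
Left-factoring transforms A → αβ₁ | αβ₂ into A → αA' and A' → β₁ | β₂
(α is the longest common prefix among the alternatives). Repeat until
no nonterminal has two alternatives with a common prefix.

Round 1: B has alternatives sharing prefix '( d'. Introduce B': B → ( d B'
  Add: B' → e d
  Add: B' → / e

No remaining common prefixes — done.

Resulting grammar:
B → ( d B'
B' → e d
B' → / e
B → d d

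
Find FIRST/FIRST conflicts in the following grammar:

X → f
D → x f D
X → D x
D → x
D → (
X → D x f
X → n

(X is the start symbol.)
Yes. X → D x / X → D x f on { '(', 'x' }; D → x f D / D → x on { 'x' }

A FIRST/FIRST conflict occurs when two productions N → α and N → β for the same non-terminal have FIRST(α) ∩ FIRST(β) ≠ ∅ (with ε ∈ FIRST of a nullable right-hand side, so two nullable alternatives also conflict).

FIRST sets of the non-terminals at (or reachable through a nullable prefix from) the front of some alternative:
  FIRST(D) = { '(', 'x' }

Productions for X:
  X → f: FIRST = { 'f' }
  X → D x: FIRST = { '(', 'x' }
  X → D x f: FIRST = { '(', 'x' }
  X → n: FIRST = { 'n' }
Productions for D:
  D → x f D: FIRST = { 'x' }
  D → x: FIRST = { 'x' }
  D → (: FIRST = { '(' }

Conflict for X: X → D x and X → D x f
  Overlap: { '(', 'x' }
Conflict for D: D → x f D and D → x
  Overlap: { 'x' }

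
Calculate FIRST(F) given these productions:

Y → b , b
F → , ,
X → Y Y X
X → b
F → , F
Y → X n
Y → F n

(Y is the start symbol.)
{ ',' }

To compute FIRST(F), examine every production with F on the left-hand side, reading each right-hand side left to right until a non-nullable symbol is reached.

From F → , ,:
  - ',' is a terminal: add ',' and stop
From F → , F:
  - ',' is a terminal: add ',' and stop

Collecting: FIRST(F) = { ',' }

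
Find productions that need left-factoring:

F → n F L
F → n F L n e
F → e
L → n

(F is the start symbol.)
Yes, F has productions with common prefix 'n F L'

Left-factoring is needed when two productions for the same non-terminal
share a common prefix on the right-hand side.

Productions for F:
  F → n F L
  F → n F L n e
  F → e

Found common prefix 'n F L' in productions for F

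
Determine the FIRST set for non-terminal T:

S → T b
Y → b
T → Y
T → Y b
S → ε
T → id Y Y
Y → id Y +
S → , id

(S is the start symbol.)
To compute FIRST(T), examine every production with T on the left-hand side, reading each right-hand side left to right until a non-nullable symbol is reached.

FIRST sets of the other non-terminals involved (by the same procedure, iterated to a fixed point):
  FIRST(Y) = { 'b', 'id' }

From T → Y:
  - Y is a non-terminal: add FIRST(Y) \ {ε} = { 'b', 'id' }
    Y is not nullable, so stop
From T → Y b:
  - Y is a non-terminal: add FIRST(Y) \ {ε} = { 'b', 'id' }
    Y is not nullable, so stop
From T → id Y Y:
  - id is a terminal: add 'id' and stop

Collecting: FIRST(T) = { 'b', 'id' }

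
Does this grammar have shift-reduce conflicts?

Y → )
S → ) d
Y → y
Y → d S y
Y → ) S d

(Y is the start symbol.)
A shift-reduce conflict occurs when an LR(0) state has both:
  - a complete (reduce) item [A → α .] (dot at the end), and
  - a shift item [B → β . c γ] (dot before a terminal).

Augment with Y' → Y and build the canonical LR(0) collection (I0 = CLOSURE({[Y' → . Y]}), then GOTO on every symbol after a dot until no new states appear). It has 11 states:
  I0: { [Y → . ) S d], [Y → . )], [Y → . d S y], [Y → . y], [Y' → . Y] }  — shift
  I1: { [S → . ) d], [Y → ) . S d], [Y → ) .] }  — shift, reduce
  I2: { [Y' → Y .] }  — accept
  I3: { [S → . ) d], [Y → d . S y] }  — shift
  I4: { [Y → y .] }  — reduce
  I5: { [S → ) . d] }  — shift
  I6: { [Y → d S . y] }  — shift
  I7: { [Y → d S y .] }  — reduce
  I8: { [S → ) d .] }  — reduce
  I9: { [Y → ) S . d] }  — shift
  I10: { [Y → ) S d .] }  — reduce

I1 contains reduce item [Y → ) .] and shift item [S → . ) d] — shift-reduce conflict.

Answer: Yes — I1: [Y → ) .] vs [S → . ) d]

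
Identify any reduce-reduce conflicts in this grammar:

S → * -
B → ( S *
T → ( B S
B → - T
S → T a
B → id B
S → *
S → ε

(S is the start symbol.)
Augment with S' → S and build the canonical LR(0) collection (I0 = CLOSURE({[S' → . S]}), then GOTO on every symbol after a dot until no new states appear). It has 16 states:
  I0: { [S → . * -], [S → . *], [S → . T a], [S → .], [S' → . S], [T → . ( B S] }  — shift, reduce
  I1: { [B → . ( S *], [B → . - T], [B → . id B], [T → ( . B S] }  — shift
  I2: { [S → * . -], [S → * .] }  — shift, reduce
  I3: { [S' → S .] }  — accept
  I4: { [S → T . a] }  — shift
  I5: { [S → T a .] }  — reduce
  I6: { [S → * - .] }  — reduce
  I7: { [B → ( . S *], [S → . * -], [S → . *], [S → . T a], [S → .], [T → . ( B S] }  — shift, reduce
  I8: { [B → - . T], [T → . ( B S] }  — shift
  I9: { [S → . * -], [S → . *], [S → . T a], [S → .], [T → ( B . S], [T → . ( B S] }  — shift, reduce
  I10: { [B → . ( S *], [B → . - T], [B → . id B], [B → id . B] }  — shift
  I11: { [B → id B .] }  — reduce
  I12: { [T → ( B S .] }  — reduce
  I13: { [B → - T .] }  — reduce
  I14: { [B → ( S . *] }  — shift
  I15: { [B → ( S * .] }  — reduce

No state contains more than one complete item.

Answer: No reduce-reduce conflicts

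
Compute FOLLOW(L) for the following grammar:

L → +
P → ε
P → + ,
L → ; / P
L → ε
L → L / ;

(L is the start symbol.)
{ $, '/' }

To compute FOLLOW(L), find every occurrence of L on a right-hand side N → α L β: add FIRST(β) \ {ε}, and if β is empty or nullable also add FOLLOW(N). Iterate to a fixed point.

L is the start symbol, so $ ∈ FOLLOW(L).
In L → L / ;: L is followed by '/' ';', add FIRST('/' ';') \ {ε} = { '/' }

Taking the union: FOLLOW(L) = { $, '/' }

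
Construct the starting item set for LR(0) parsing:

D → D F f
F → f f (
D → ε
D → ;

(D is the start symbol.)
First, augment the grammar with D' → D
I₀ = CLOSURE({ [D' → . D] }):
  [D' → . D] has the dot before D: add [D → . D F f], [D → .], [D → . ;]
No further items can be added.

I₀ = { [D → . ;], [D → . D F f], [D → .], [D' → . D] }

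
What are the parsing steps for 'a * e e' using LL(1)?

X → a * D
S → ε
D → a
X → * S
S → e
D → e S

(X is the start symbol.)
Stack is shown with the top on the left.

Stack    Input      Action
--------------------------
X $      a * e e $  output X → a * D
a * D $  a * e e $  match 'a'
* D $    * e e $    match '*'
D $      e e $      output D → e S
e S $    e e $      match 'e'
S $      e $        output S → e
e $      e $        match 'e'
$        $          accept

The string is accepted.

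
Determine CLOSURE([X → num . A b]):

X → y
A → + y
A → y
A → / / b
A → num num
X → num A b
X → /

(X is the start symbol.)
To compute CLOSURE, for each item [A → α.Bβ] where B is a non-terminal, add [B → .γ] for all productions B → γ; repeat for the newly added items until nothing changes.

Start with: [X → num . A b]
  [X → num . A b] has the dot before A: add [A → . + y], [A → . y], [A → . / / b], [A → . num num]
No further items can be added.

CLOSURE = { [A → . + y], [A → . / / b], [A → . num num], [A → . y], [X → num . A b] }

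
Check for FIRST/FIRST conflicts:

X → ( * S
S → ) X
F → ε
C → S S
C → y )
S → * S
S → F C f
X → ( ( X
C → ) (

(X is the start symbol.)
Yes. X → '(' '*' S / X → '(' '(' X on { '(' }; S → ')' X / S → F C f on { ')' }; S → '*' S / S → F C f on { '*' }; C → S S / C → y ')' on { 'y' }; C → S S / C → ')' '(' on { ')' }

A FIRST/FIRST conflict occurs when two productions N → α and N → β for the same non-terminal have FIRST(α) ∩ FIRST(β) ≠ ∅ (with ε ∈ FIRST of a nullable right-hand side, so two nullable alternatives also conflict).

FIRST sets of the non-terminals at (or reachable through a nullable prefix from) the front of some alternative:
  FIRST(F) = { ε }
  FIRST(C) = { ')', '*', 'y' }
  FIRST(S) = { ')', '*', 'y' }

Productions for X:
  X → ( * S: FIRST = { '(' }
  X → ( ( X: FIRST = { '(' }
Productions for S:
  S → ) X: FIRST = { ')' }
  S → * S: FIRST = { '*' }
  S → F C f: FIRST = { ')', '*', 'y' }
Productions for C:
  C → S S: FIRST = { ')', '*', 'y' }
  C → y ): FIRST = { 'y' }
  C → ) (: FIRST = { ')' }
F has only one production, so no FIRST/FIRST conflict is possible there.

Conflict for X: X → ( * S and X → ( ( X
  Overlap: { '(' }
Conflict for S: S → ) X and S → F C f
  Overlap: { ')' }
Conflict for S: S → * S and S → F C f
  Overlap: { '*' }
Conflict for C: C → S S and C → y )
  Overlap: { 'y' }
Conflict for C: C → S S and C → ) (
  Overlap: { ')' }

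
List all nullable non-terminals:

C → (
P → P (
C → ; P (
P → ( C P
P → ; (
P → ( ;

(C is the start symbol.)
A non-terminal is nullable if it can derive ε (the empty string): either it has an ε-production, or it has a production whose right-hand side consists entirely of nullable non-terminals.

There are no ε-productions, so no non-terminal can derive ε.
No non-terminals are nullable.

Answer: None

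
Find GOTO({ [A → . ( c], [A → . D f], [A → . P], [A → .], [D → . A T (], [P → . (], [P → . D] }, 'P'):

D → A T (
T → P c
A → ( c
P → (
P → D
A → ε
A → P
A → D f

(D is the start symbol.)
{ [A → P .] }

GOTO(I, 'P') = CLOSURE({ [A → αX.β] : [A → α.Xβ] ∈ I, X = 'P' })

Items with dot before 'P', with the dot advanced:
  [A → . P] → [A → P .]
Closure adds nothing (no advanced item has the dot before a non-terminal).

GOTO = { [A → P .] }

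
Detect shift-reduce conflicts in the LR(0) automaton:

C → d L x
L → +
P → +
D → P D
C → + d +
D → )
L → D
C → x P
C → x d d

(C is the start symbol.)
No shift-reduce conflicts

Augment with C' → C and build the canonical LR(0) collection (I0 = CLOSURE({[C' → . C]}), then GOTO on every symbol after a dot until no new states appear). It has 18 states:
  I0: { [C → . + d +], [C → . d L x], [C → . x P], [C → . x d d], [C' → . C] }  — shift
  I1: { [C → + . d +] }  — shift
  I2: { [C' → C .] }  — accept
  I3: { [C → d . L x], [D → . )], [D → . P D], [L → . +], [L → . D], [P → . +] }  — shift
  I4: { [C → x . P], [C → x . d d], [P → . +] }  — shift
  I5: { [P → + .] }  — reduce
  I6: { [C → x P .] }  — reduce
  I7: { [C → x d . d] }  — shift
  I8: { [C → x d d .] }  — reduce
  I9: { [D → ) .] }  — reduce
  I10: { [L → + .], [P → + .] }  — 2 reduces
  I11: { [L → D .] }  — reduce
  I12: { [C → d L . x] }  — shift
  I13: { [D → . )], [D → . P D], [D → P . D], [P → . +] }  — shift
  I14: { [D → P D .] }  — reduce
  I15: { [C → d L x .] }  — reduce
  I16: { [C → + d . +] }  — shift
  I17: { [C → + d + .] }  — reduce

No state contains both a complete item and a shift item.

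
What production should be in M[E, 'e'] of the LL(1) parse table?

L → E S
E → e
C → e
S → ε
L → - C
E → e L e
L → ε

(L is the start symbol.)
To find M[E, 'e'], we find productions for E where 'e' is in the predict set (PREDICT(N → α) = (FIRST(α) \ {ε}) ∪ (FOLLOW(N) if α ⇒* ε)).

E → e: PREDICT = { 'e' }
  'e' is in predict set, so this production goes in M[E, 'e']
E → e L e: PREDICT = { 'e' }
  'e' is in predict set, so this production goes in M[E, 'e']

M[E, 'e'] = E → e, E → e L e  (a multiply-defined cell — the grammar is not LL(1))

Answer: E → e, E → e L e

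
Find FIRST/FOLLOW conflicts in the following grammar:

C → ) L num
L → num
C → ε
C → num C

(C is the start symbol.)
A FIRST/FOLLOW conflict occurs when a non-terminal N has a nullable alternative N → β (β ⇒* ε) and another alternative N → α with FIRST(α) ∩ FOLLOW(N) ≠ ∅: on such a lookahead the parser cannot decide between expanding α and letting N vanish via β.

Nullable non-terminals: C.

C: nullable alternative(s) C → ε; FOLLOW(C) = { $ }
  C → ) L num: FIRST \ {ε} = { ')' } — disjoint from FOLLOW(C)
  C → ε: FIRST \ {ε} = { } — this is the only nullable alternative, skip
  C → num C: FIRST \ {ε} = { 'num' } — disjoint from FOLLOW(C)

L has no nullable alternative, so no FIRST/FOLLOW check is needed there.

No FIRST/FOLLOW conflicts found.

Answer: No FIRST/FOLLOW conflicts.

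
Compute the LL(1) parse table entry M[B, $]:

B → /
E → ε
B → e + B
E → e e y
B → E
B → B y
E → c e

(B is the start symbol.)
B → E

To find M[B, $], we find productions for B where $ is in the predict set (PREDICT(N → α) = (FIRST(α) \ {ε}) ∪ (FOLLOW(N) if α ⇒* ε)).

Relevant sets:
  FIRST(E) = { 'c', 'e', ε }
  FIRST(B) = { '/', 'c', 'e', 'y', ε }
  FOLLOW(B) = { $, 'y' }

B → /: PREDICT = { '/' }
B → e + B: PREDICT = { 'e' }
B → E: PREDICT = { $, 'c', 'e', 'y' }
  $ is in predict set, so this production goes in M[B, $]
B → B y: PREDICT = { '/', 'c', 'e', 'y' }

M[B, $] = B → E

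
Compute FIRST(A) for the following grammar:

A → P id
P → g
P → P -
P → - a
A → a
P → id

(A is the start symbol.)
{ '-', 'a', 'g', 'id' }

To compute FIRST(A), examine every production with A on the left-hand side, reading each right-hand side left to right until a non-nullable symbol is reached.

FIRST sets of the other non-terminals involved (by the same procedure, iterated to a fixed point):
  FIRST(P) = { '-', 'g', 'id' }

From A → P id:
  - P is a non-terminal: add FIRST(P) \ {ε} = { '-', 'g', 'id' }
    P is not nullable, so stop
From A → a:
  - a is a terminal: add 'a' and stop

Collecting: FIRST(A) = { '-', 'a', 'g', 'id' }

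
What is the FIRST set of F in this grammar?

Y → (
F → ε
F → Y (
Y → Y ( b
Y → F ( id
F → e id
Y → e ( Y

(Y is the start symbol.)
{ '(', 'e', ε }

To compute FIRST(F), examine every production with F on the left-hand side, reading each right-hand side left to right until a non-nullable symbol is reached.

FIRST sets of the other non-terminals involved (by the same procedure, iterated to a fixed point):
  FIRST(Y) = { '(', 'e' }

From F → ε:
  - ε-production, so ε ∈ FIRST(F)
From F → Y (:
  - Y is a non-terminal: add FIRST(Y) \ {ε} = { '(', 'e' }
    Y is not nullable, so stop
From F → e id:
  - e is a terminal: add 'e' and stop

Collecting: FIRST(F) = { '(', 'e', ε }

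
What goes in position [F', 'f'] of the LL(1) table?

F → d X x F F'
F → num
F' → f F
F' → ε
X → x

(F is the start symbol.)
To find M[F', 'f'], we find productions for F' where 'f' is in the predict set (PREDICT(N → α) = (FIRST(α) \ {ε}) ∪ (FOLLOW(N) if α ⇒* ε)).

Relevant sets:
  FOLLOW(F') = { $, 'f' }

F' → f F: PREDICT = { 'f' }
  'f' is in predict set, so this production goes in M[F', 'f']
F' → ε: PREDICT = { $, 'f' }
  'f' is in predict set, so this production goes in M[F', 'f']

M[F', 'f'] = F' → f F, F' → ε  (a multiply-defined cell — the grammar is not LL(1))

Answer: F' → f F, F' → ε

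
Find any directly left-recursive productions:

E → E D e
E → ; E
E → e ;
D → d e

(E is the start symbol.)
Yes, E is left-recursive

E → E D e: LEFT RECURSIVE (starts with E)
E → ; E: starts with ';'
E → e ;: starts with e
D → d e: starts with d

The grammar has direct left recursion on: E.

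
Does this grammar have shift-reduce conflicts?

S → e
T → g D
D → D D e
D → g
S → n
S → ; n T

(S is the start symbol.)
A shift-reduce conflict occurs when an LR(0) state has both:
  - a complete (reduce) item [A → α .] (dot at the end), and
  - a shift item [B → β . c γ] (dot before a terminal).

Augment with S' → S and build the canonical LR(0) collection (I0 = CLOSURE({[S' → . S]}), then GOTO on every symbol after a dot until no new states appear). It has 12 states:
  I0: { [S → . ; n T], [S → . e], [S → . n], [S' → . S] }  — shift
  I1: { [S → ; . n T] }  — shift
  I2: { [S' → S .] }  — accept
  I3: { [S → e .] }  — reduce
  I4: { [S → n .] }  — reduce
  I5: { [S → ; n . T], [T → . g D] }  — shift
  I6: { [S → ; n T .] }  — reduce
  I7: { [D → . D D e], [D → . g], [T → g . D] }  — shift
  I8: { [D → . D D e], [D → . g], [D → D . D e], [T → g D .] }  — shift, reduce
  I9: { [D → g .] }  — reduce
  I10: { [D → . D D e], [D → . g], [D → D . D e], [D → D D . e] }  — shift
  I11: { [D → D D e .] }  — reduce

I8 contains reduce item [T → g D .] and shift item [D → . g] — shift-reduce conflict.

Answer: Yes — I8: [T → g D .] vs [D → . g]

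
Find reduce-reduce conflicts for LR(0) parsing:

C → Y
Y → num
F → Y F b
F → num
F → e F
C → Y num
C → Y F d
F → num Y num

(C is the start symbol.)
Yes — I7: [C → Y num .] vs [F → num .]; I11: [F → num .] vs [Y → num .]

A reduce-reduce conflict occurs when an LR(0) state has two complete items [A → α .] and [B → β .] — both call for a reduction, and with no lookahead the parser cannot choose between them.

Augment with C' → C and build the canonical LR(0) collection (I0 = CLOSURE({[C' → . C]}), then GOTO on every symbol after a dot until no new states appear). It has 15 states:
  I0: { [C → . Y F d], [C → . Y num], [C → . Y], [C' → . C], [Y → . num] }  — shift
  I1: { [C' → C .] }  — accept
  I2: { [C → Y . F d], [C → Y . num], [C → Y .], [F → . Y F b], [F → . e F], [F → . num Y num], [F → . num], [Y → . num] }  — shift, reduce
  I3: { [Y → num .] }  — reduce
  I4: { [C → Y F . d] }  — shift
  I5: { [F → . Y F b], [F → . e F], [F → . num Y num], [F → . num], [F → Y . F b], [Y → . num] }  — shift
  I6: { [F → . Y F b], [F → . e F], [F → . num Y num], [F → . num], [F → e . F], [Y → . num] }  — shift
  I7: { [C → Y num .], [F → num . Y num], [F → num .], [Y → . num], [Y → num .] }  — shift, 3 reduces
  I8: { [F → num Y . num] }  — shift
  I9: { [F → num Y num .] }  — reduce
  I10: { [F → e F .] }  — reduce
  I11: { [F → num . Y num], [F → num .], [Y → . num], [Y → num .] }  — shift, 2 reduces
  I12: { [F → Y F . b] }  — shift
  I13: { [F → Y F b .] }  — reduce
  I14: { [C → Y F d .] }  — reduce

I7 contains complete items [C → Y num .], [F → num .], [Y → num .] — reduce-reduce conflict.
I11 contains complete items [F → num .], [Y → num .] — reduce-reduce conflict.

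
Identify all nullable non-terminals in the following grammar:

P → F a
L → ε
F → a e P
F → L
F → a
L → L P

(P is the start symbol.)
A non-terminal is nullable if it can derive ε (the empty string): either it has an ε-production, or it has a production whose right-hand side consists entirely of nullable non-terminals.

ε-productions: L → ε
So L is immediately nullable.
F → L: every symbol on the right is nullable, so F is nullable too.
No further non-terminal can be added: every production for the remaining non-terminals contains a terminal or a non-nullable non-terminal.
Nullable = { 'F', 'L' }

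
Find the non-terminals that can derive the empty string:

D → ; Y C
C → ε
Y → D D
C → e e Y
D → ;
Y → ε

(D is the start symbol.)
{ 'C', 'Y' }

A non-terminal is nullable if it can derive ε (the empty string): either it has an ε-production, or it has a production whose right-hand side consists entirely of nullable non-terminals.

ε-productions: C → ε, Y → ε
So C, Y are immediately nullable.
No further non-terminal can be added: every production for the remaining non-terminals contains a terminal or a non-nullable non-terminal.
Nullable = { 'C', 'Y' }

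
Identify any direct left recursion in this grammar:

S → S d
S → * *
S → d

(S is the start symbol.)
Yes, S is left-recursive

S → S d: LEFT RECURSIVE (starts with S)
S → * *: starts with '*'
S → d: starts with d

The grammar has direct left recursion on: S.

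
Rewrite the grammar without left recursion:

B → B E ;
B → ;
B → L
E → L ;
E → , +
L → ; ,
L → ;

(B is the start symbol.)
B → ; B'
B → L B'
B' → E ; B'
B' → ε
E → L ;
E → , +
L → ; ,
L → ;

B is directly left-recursive. The standard transformation for
  A → A α₁ | ... | A α_m | β₁ | ... | β_n
is
  A  → β₁ A' | ... | β_n A'
  A' → α₁ A' | ... | α_m A' | ε

B → ; becomes B → ; B'
B → L becomes B → L B'
B → B E ; becomes B' → E ; B'
Add B' → ε

Productions for other non-terminals are unchanged:
  E → L ;
  E → , +
  L → ; ,
  L → ;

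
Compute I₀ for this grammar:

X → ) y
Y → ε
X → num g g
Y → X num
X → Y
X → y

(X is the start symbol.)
{ [X → . ) y], [X → . Y], [X → . num g g], [X → . y], [X' → . X], [Y → . X num], [Y → .] }

First, augment the grammar with X' → X
I₀ = CLOSURE({ [X' → . X] }):
  [X' → . X] has the dot before X: add [X → . ) y], [X → . num g g], [X → . Y], [X → . y]
  [X → . Y] has the dot before Y: add [Y → .], [Y → . X num]
No further items can be added.

I₀ = { [X → . ) y], [X → . Y], [X → . num g g], [X → . y], [X' → . X], [Y → . X num], [Y → .] }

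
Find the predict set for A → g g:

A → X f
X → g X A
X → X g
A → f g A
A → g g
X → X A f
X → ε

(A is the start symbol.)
PREDICT(A → g g) = (FIRST(RHS) \ {ε}) ∪ (FOLLOW(A) if ε ∈ FIRST(RHS), i.e. RHS ⇒* ε)
FIRST(g g) = { 'g' }
ε ∉ FIRST(g g), so FOLLOW(A) is not added.
PREDICT(A → g g) = { 'g' }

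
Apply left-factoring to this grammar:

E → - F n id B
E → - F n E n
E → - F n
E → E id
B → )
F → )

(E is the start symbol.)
Left-factoring transforms A → αβ₁ | αβ₂ into A → αA' and A' → β₁ | β₂
(α is the longest common prefix among the alternatives). Repeat until
no nonterminal has two alternatives with a common prefix.

Round 1: E has alternatives sharing prefix '- F n'. Introduce E': E → - F n E'
  Add: E' → id B
  Add: E' → E n
  Add: E' → ε

No remaining common prefixes — done.

Resulting grammar:
E → - F n E'
E' → id B
E' → E n
E' → ε
E → E id
B → )
F → )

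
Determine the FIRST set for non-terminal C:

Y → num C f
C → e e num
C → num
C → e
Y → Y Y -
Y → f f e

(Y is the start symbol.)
{ 'e', 'num' }

To compute FIRST(C), examine every production with C on the left-hand side, reading each right-hand side left to right until a non-nullable symbol is reached.

From C → e e num:
  - e is a terminal: add 'e' and stop
From C → num:
  - num is a terminal: add 'num' and stop
From C → e:
  - e is a terminal: add 'e' and stop

Collecting: FIRST(C) = { 'e', 'num' }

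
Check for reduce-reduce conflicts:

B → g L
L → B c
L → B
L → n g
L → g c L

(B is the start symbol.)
No reduce-reduce conflicts

A reduce-reduce conflict occurs when an LR(0) state has two complete items [A → α .] and [B → β .] — both call for a reduction, and with no lookahead the parser cannot choose between them.

Augment with B' → B and build the canonical LR(0) collection (I0 = CLOSURE({[B' → . B]}), then GOTO on every symbol after a dot until no new states appear). It has 11 states:
  I0: { [B → . g L], [B' → . B] }  — shift
  I1: { [B' → B .] }  — accept
  I2: { [B → . g L], [B → g . L], [L → . B c], [L → . B], [L → . g c L], [L → . n g] }  — shift
  I3: { [L → B . c], [L → B .] }  — shift, reduce
  I4: { [B → g L .] }  — reduce
  I5: { [B → . g L], [B → g . L], [L → . B c], [L → . B], [L → . g c L], [L → . n g], [L → g . c L] }  — shift
  I6: { [L → n . g] }  — shift
  I7: { [L → n g .] }  — reduce
  I8: { [B → . g L], [L → . B c], [L → . B], [L → . g c L], [L → . n g], [L → g c . L] }  — shift
  I9: { [L → g c L .] }  — reduce
  I10: { [L → B c .] }  — reduce

No state contains more than one complete item.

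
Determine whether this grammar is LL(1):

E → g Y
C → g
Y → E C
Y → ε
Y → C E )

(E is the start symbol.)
A grammar is LL(1) if for each non-terminal N with multiple productions, the predict sets of those productions are pairwise disjoint, where PREDICT(N → α) = (FIRST(α) \ {ε}) ∪ (FOLLOW(N) if α ⇒* ε).

Relevant sets:
  FIRST(E) = { 'g' }
  FIRST(C) = { 'g' }
  FOLLOW(Y) = { $, ')', 'g' }

For Y:
  PREDICT(Y → E C) = { 'g' }
  PREDICT(Y → ε) = { $, ')', 'g' }
  PREDICT(Y → C E ')') = { 'g' }
E, C have a single production, so nothing to check there.

Conflict found: Predict set conflict for Y: { 'g' }
The grammar is NOT LL(1).

Answer: No. Predict set conflict for Y: { 'g' }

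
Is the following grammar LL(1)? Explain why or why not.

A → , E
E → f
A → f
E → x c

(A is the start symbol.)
A grammar is LL(1) if for each non-terminal N with multiple productions, the predict sets of those productions are pairwise disjoint, where PREDICT(N → α) = (FIRST(α) \ {ε}) ∪ (FOLLOW(N) if α ⇒* ε).

For A:
  PREDICT(A → ',' E) = { ',' }
  PREDICT(A → f) = { 'f' }
For E:
  PREDICT(E → f) = { 'f' }
  PREDICT(E → x c) = { 'x' }

All predict sets are disjoint. The grammar IS LL(1).

Answer: Yes, the grammar is LL(1).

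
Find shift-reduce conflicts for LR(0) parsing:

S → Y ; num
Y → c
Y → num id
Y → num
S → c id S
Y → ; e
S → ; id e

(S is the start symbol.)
A shift-reduce conflict occurs when an LR(0) state has both:
  - a complete (reduce) item [A → α .] (dot at the end), and
  - a shift item [B → β . c γ] (dot before a terminal).

Augment with S' → S and build the canonical LR(0) collection (I0 = CLOSURE({[S' → . S]}), then GOTO on every symbol after a dot until no new states appear). It has 14 states:
  I0: { [S → . ; id e], [S → . Y ; num], [S → . c id S], [S' → . S], [Y → . ; e], [Y → . c], [Y → . num id], [Y → . num] }  — shift
  I1: { [S → ; . id e], [Y → ; . e] }  — shift
  I2: { [S' → S .] }  — accept
  I3: { [S → Y . ; num] }  — shift
  I4: { [S → c . id S], [Y → c .] }  — shift, reduce
  I5: { [Y → num . id], [Y → num .] }  — shift, reduce
  I6: { [Y → num id .] }  — reduce
  I7: { [S → . ; id e], [S → . Y ; num], [S → . c id S], [S → c id . S], [Y → . ; e], [Y → . c], [Y → . num id], [Y → . num] }  — shift
  I8: { [S → c id S .] }  — reduce
  I9: { [S → Y ; . num] }  — shift
  I10: { [S → Y ; num .] }  — reduce
  I11: { [Y → ; e .] }  — reduce
  I12: { [S → ; id . e] }  — shift
  I13: { [S → ; id e .] }  — reduce

I4 contains reduce item [Y → c .] and shift item [S → c . id S] — shift-reduce conflict.
I5 contains reduce item [Y → num .] and shift item [Y → num . id] — shift-reduce conflict.

Answer: Yes — I4: [Y → c .] vs [S → c . id S]; I5: [Y → num .] vs [Y → num . id]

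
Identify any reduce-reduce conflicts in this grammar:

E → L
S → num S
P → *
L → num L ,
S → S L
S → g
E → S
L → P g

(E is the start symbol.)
No reduce-reduce conflicts

Augment with E' → E and build the canonical LR(0) collection (I0 = CLOSURE({[E' → . E]}), then GOTO on every symbol after a dot until no new states appear). It has 14 states:
  I0: { [E → . L], [E → . S], [E' → . E], [L → . P g], [L → . num L ,], [P → . *], [S → . S L], [S → . g], [S → . num S] }  — shift
  I1: { [P → * .] }  — reduce
  I2: { [E' → E .] }  — accept
  I3: { [E → L .] }  — reduce
  I4: { [L → P . g] }  — shift
  I5: { [E → S .], [L → . P g], [L → . num L ,], [P → . *], [S → S . L] }  — shift, reduce
  I6: { [S → g .] }  — reduce
  I7: { [L → . P g], [L → . num L ,], [L → num . L ,], [P → . *], [S → . S L], [S → . g], [S → . num S], [S → num . S] }  — shift
  I8: { [L → num L . ,] }  — shift
  I9: { [L → . P g], [L → . num L ,], [P → . *], [S → S . L], [S → num S .] }  — shift, reduce
  I10: { [S → S L .] }  — reduce
  I11: { [L → . P g], [L → . num L ,], [L → num . L ,], [P → . *] }  — shift
  I12: { [L → num L , .] }  — reduce
  I13: { [L → P g .] }  — reduce

No state contains more than one complete item.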